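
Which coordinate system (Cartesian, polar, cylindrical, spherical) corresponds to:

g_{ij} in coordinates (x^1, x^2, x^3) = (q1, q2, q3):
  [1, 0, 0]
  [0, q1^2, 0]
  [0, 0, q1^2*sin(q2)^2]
The line element ds^2 = dq1^2 + q1^2 dq2^2 + q1^2 sin(q2)^2 dq3^2 is dr^2 + r^2 dθ^2 + r^2 sin(θ)^2 dφ^2 with q1 = r, q2 = θ, q3 = φ.
spherical coordinates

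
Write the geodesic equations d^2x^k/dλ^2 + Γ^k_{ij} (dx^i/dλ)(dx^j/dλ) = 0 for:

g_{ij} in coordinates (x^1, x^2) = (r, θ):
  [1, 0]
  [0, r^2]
Geodesic equation: d^2x^k/dλ^2 + Γ^k_{ij} (dx^i/dλ)(dx^j/dλ) = 0.
Non-zero Christoffel symbols:
Γ^r_{θ θ} = -r
Γ^θ_{r θ} = 1/r
Substituting (the symmetric pair Γ^k_{ij}, Γ^k_{ji} combines into a factor 2):
d^2r/dλ^2 - r (dθ/dλ)^2 = 0
d^2θ/dλ^2 + (2/r) (dr/dλ)(dθ/dλ) = 0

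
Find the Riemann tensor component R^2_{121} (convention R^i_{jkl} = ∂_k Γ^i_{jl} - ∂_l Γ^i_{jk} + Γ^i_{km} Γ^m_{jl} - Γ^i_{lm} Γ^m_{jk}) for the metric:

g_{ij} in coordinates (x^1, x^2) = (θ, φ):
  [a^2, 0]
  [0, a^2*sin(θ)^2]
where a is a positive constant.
Non-zero Christoffel symbols (Γ^k_{ij} = Γ^k_{ji}):
Γ^θ_{φ φ} = -sin(2*θ)/2
Γ^φ_{θ φ} = 1/tan(θ)
R^φ_{θ φ θ} = ∂_φ Γ^φ_{θ θ} - ∂_θ Γ^φ_{θ φ} + Γ^φ_{φ m} Γ^m_{θ θ} - Γ^φ_{θ m} Γ^m_{θ φ}
  = (0) - (-1/sin(θ)^2) + (0) - (1/tan(θ)^2) = 1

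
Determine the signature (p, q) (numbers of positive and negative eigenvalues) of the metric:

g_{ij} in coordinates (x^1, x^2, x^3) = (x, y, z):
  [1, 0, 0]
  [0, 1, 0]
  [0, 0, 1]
The metric is diagonal, so its eigenvalues are the diagonal entries: 1, 1, 1 (at a generic point, where coordinate-dependent entries are positive).
3 positive, 0 negative.
(3, 0) - Riemannian (positive definite)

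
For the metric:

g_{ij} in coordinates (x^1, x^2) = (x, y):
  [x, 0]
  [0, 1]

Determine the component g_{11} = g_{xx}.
With x^1 = x, x^2 = y, g_{11} = g_{xx} is the row-1, column-1 entry of the matrix.
g_{11} = x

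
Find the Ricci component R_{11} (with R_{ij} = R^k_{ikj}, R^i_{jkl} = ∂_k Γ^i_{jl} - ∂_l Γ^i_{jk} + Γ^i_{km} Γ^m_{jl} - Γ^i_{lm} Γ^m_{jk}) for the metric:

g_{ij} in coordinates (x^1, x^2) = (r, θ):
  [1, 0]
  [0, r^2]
Non-zero Christoffel symbols (Γ^k_{ij} = Γ^k_{ji}):
Γ^r_{θ θ} = -r
Γ^θ_{r θ} = 1/r
R^r_{r r r} = 0 (a repeated index in an antisymmetric pair)
R^θ_{r θ r} = ∂_θ Γ^θ_{r r} - ∂_r Γ^θ_{r θ} + Γ^θ_{θ m} Γ^m_{r r} - Γ^θ_{r m} Γ^m_{r θ}
  = (0) - (-1/r^2) + (0) - (1/r^2) = 0
R_{rr} = R^r_{r r r} + R^θ_{r θ r} = (0) + (0) = 0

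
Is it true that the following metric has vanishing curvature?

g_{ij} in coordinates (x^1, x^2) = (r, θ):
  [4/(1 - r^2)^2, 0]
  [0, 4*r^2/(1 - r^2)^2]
Non-zero Christoffel symbols:
Γ^r_{r r} = 2*r/(1 - r^2)
Γ^r_{θ θ} = (r^3 + r)/(r^2 - 1)
Γ^θ_{r θ} = (-r^2 - 1)/(r^3 - r)
Ricci tensor: R_{rr} = -4/(r^2 - 1)^2, R_{rθ} = 0, R_{θθ} = -4*r^2/(r^2 - 1)^2
The Ricci tensor is non-zero, so the Riemann tensor is non-zero: not flat.
No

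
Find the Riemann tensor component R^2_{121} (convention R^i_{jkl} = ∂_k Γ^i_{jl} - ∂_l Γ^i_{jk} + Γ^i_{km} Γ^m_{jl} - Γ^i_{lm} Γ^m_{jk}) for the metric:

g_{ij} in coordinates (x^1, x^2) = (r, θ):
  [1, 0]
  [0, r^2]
Non-zero Christoffel symbols (Γ^k_{ij} = Γ^k_{ji}):
Γ^r_{θ θ} = -r
Γ^θ_{r θ} = 1/r
R^θ_{r θ r} = ∂_θ Γ^θ_{r r} - ∂_r Γ^θ_{r θ} + Γ^θ_{θ m} Γ^m_{r r} - Γ^θ_{r m} Γ^m_{r θ}
  = (0) - (-1/r^2) + (0) - (1/r^2) = 0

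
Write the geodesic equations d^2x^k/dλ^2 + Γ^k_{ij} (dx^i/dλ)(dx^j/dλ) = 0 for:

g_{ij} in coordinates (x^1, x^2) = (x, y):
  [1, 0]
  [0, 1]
Geodesic equation: d^2x^k/dλ^2 + Γ^k_{ij} (dx^i/dλ)(dx^j/dλ) = 0.
All Christoffel symbols vanish, so the geodesics are straight lines:
d^2x/dλ^2 = 0
d^2y/dλ^2 = 0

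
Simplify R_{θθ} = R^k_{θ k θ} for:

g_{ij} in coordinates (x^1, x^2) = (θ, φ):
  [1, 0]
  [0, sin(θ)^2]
Non-zero Christoffel symbols (Γ^k_{ij} = Γ^k_{ji}):
Γ^θ_{φ φ} = -sin(2*θ)/2
Γ^φ_{θ φ} = 1/tan(θ)
R^θ_{θ θ θ} = 0 (a repeated index in an antisymmetric pair)
R^φ_{θ φ θ} = ∂_φ Γ^φ_{θ θ} - ∂_θ Γ^φ_{θ φ} + Γ^φ_{φ m} Γ^m_{θ θ} - Γ^φ_{θ m} Γ^m_{θ φ}
  = (0) - (-1/sin(θ)^2) + (0) - (1/tan(θ)^2) = 1
R_{θθ} = R^θ_{θ θ θ} + R^φ_{θ φ θ} = (0) + (1) = 1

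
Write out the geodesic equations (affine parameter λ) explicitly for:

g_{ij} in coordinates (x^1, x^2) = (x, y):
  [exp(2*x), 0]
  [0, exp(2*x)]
Geodesic equation: d^2x^k/dλ^2 + Γ^k_{ij} (dx^i/dλ)(dx^j/dλ) = 0.
Non-zero Christoffel symbols:
Γ^x_{x x} = 1
Γ^x_{y y} = -1
Γ^y_{x y} = 1
Substituting (the symmetric pair Γ^k_{ij}, Γ^k_{ji} combines into a factor 2):
d^2x/dλ^2 + (dx/dλ)^2 - (dy/dλ)^2 = 0
d^2y/dλ^2 + 2 (dx/dλ)(dy/dλ) = 0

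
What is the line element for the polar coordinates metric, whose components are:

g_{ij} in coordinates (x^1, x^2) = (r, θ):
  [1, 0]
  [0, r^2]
ds^2 = g_{ij} dx^i dx^j; only the non-zero components contribute.
ds^2 = dr^2 + r^2 dθ^2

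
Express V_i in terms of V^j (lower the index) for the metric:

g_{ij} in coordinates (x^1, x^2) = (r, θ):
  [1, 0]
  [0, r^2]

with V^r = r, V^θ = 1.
V_i = g_{ij} V^j:
V_r = (1)(r) + (0)(1) = r
V_θ = (0)(r) + (r^2)(1) = r^2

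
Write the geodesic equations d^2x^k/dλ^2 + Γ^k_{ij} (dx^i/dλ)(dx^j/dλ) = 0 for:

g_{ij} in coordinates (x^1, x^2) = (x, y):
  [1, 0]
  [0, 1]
Geodesic equation: d^2x^k/dλ^2 + Γ^k_{ij} (dx^i/dλ)(dx^j/dλ) = 0.
All Christoffel symbols vanish, so the geodesics are straight lines:
d^2x/dλ^2 = 0
d^2y/dλ^2 = 0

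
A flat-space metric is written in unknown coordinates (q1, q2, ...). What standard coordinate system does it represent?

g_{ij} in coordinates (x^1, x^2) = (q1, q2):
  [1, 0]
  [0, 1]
All components are constant and the metric is the identity, i.e. orthonormal rectilinear coordinates.
Cartesian (2D) coordinates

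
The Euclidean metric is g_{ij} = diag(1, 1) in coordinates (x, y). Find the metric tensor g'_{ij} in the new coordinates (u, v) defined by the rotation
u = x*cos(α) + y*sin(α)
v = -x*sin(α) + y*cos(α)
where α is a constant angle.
Invert the transformation: x = u*cos(α) - v*sin(α), y = u*sin(α) + v*cos(α)
g'_{ij} = (∂x^k/∂x'^i)(∂x^l/∂x'^j) g_{kl}; with g_{kl} = δ_{kl} this is Σ_k (∂x^k/∂x'^i)(∂x^k/∂x'^j).
Jacobian: ∂x/∂u = cos(α), ∂x/∂v = -sin(α), ∂y/∂u = sin(α), ∂y/∂v = cos(α)
g'_{uu} = (cos(α))(cos(α)) + (sin(α))(sin(α)) = 1
g'_{uv} = (cos(α))(-sin(α)) + (sin(α))(cos(α)) = 0
g'_{vv} = (-sin(α))(-sin(α)) + (cos(α))(cos(α)) = 1
g'_{ij} = diag(1, 1)
The Euclidean metric is invariant under rotations.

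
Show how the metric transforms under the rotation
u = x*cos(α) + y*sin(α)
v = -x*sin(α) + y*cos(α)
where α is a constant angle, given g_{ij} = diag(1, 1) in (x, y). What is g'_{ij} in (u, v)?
Invert the transformation: x = u*cos(α) - v*sin(α), y = u*sin(α) + v*cos(α)
g'_{ij} = (∂x^k/∂x'^i)(∂x^l/∂x'^j) g_{kl}; with g_{kl} = δ_{kl} this is Σ_k (∂x^k/∂x'^i)(∂x^k/∂x'^j).
Jacobian: ∂x/∂u = cos(α), ∂x/∂v = -sin(α), ∂y/∂u = sin(α), ∂y/∂v = cos(α)
g'_{uu} = (cos(α))(cos(α)) + (sin(α))(sin(α)) = 1
g'_{uv} = (cos(α))(-sin(α)) + (sin(α))(cos(α)) = 0
g'_{vv} = (-sin(α))(-sin(α)) + (cos(α))(cos(α)) = 1
g'_{ij} = diag(1, 1)
The Euclidean metric is invariant under rotations.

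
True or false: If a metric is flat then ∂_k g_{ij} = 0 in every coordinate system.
Flatness means R^i_{jkl} = 0; the components can still vary, e.g. the flat plane in polar coordinates has g_{θθ} = r^2.
False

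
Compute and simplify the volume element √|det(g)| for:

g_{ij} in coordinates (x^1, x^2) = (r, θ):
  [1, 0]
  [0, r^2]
det(g) = r^2
√|det(g)| = r
Volume element: dV = r dr dθ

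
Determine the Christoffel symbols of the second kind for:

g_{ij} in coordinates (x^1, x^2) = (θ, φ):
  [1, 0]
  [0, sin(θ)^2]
Using Γ^k_{ij} = (1/2) g^{km} (∂_i g_{mj} + ∂_j g_{mi} - ∂_m g_{ij}); the metric is diagonal, so only the m = k term contributes.
Non-zero symbols (using the symmetry Γ^k_{ij} = Γ^k_{ji}):
Γ^θ_{φ φ} = (1/2) g^{θθ} (∂_φ g_{θφ} + ∂_φ g_{θφ} - ∂_θ g_{φφ}) = (1/2)(1)((0) + (0) - (sin(2*θ))) = -sin(2*θ)/2
Γ^φ_{θ φ} = (1/2) g^{φφ} (∂_θ g_{φφ} + ∂_φ g_{φθ} - ∂_φ g_{θφ}) = (1/2)(1/sin(θ)^2)((sin(2*θ)) + (0) - (0)) = 1/tan(θ)
All other Christoffel symbols are zero.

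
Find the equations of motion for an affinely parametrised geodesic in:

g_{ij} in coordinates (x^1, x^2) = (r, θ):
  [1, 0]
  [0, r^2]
Geodesic equation: d^2x^k/dλ^2 + Γ^k_{ij} (dx^i/dλ)(dx^j/dλ) = 0.
Non-zero Christoffel symbols:
Γ^r_{θ θ} = -r
Γ^θ_{r θ} = 1/r
Substituting (the symmetric pair Γ^k_{ij}, Γ^k_{ji} combines into a factor 2):
d^2r/dλ^2 - r (dθ/dλ)^2 = 0
d^2θ/dλ^2 + (2/r) (dr/dλ)(dθ/dλ) = 0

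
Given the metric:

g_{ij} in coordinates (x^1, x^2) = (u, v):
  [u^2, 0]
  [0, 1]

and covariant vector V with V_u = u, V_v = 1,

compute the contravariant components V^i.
Inverse metric (diagonal): g^{uu} = 1/u^2, g^{vv} = 1
V^i = g^{ij} V_j:
V^u = (1/u^2)(u) + (0)(1) = 1/u
V^v = (0)(u) + (1)(1) = 1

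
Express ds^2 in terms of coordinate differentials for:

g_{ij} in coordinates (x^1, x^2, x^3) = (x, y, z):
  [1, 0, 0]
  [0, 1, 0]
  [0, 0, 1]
ds^2 = g_{ij} dx^i dx^j; only the non-zero components contribute.
ds^2 = dx^2 + dy^2 + dz^2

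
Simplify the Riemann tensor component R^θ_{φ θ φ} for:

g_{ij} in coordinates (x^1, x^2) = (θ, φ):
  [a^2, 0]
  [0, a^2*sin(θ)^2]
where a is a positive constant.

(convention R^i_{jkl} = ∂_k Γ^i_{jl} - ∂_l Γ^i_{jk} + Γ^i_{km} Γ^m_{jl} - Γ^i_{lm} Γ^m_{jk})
Non-zero Christoffel symbols (Γ^k_{ij} = Γ^k_{ji}):
Γ^θ_{φ φ} = -sin(2*θ)/2
Γ^φ_{θ φ} = 1/tan(θ)
R^θ_{φ θ φ} = ∂_θ Γ^θ_{φ φ} - ∂_φ Γ^θ_{φ θ} + Γ^θ_{θ m} Γ^m_{φ φ} - Γ^θ_{φ m} Γ^m_{φ θ}
  = (-cos(2*θ)) - (0) + (0) - (-cos(θ)^2) = sin(θ)^2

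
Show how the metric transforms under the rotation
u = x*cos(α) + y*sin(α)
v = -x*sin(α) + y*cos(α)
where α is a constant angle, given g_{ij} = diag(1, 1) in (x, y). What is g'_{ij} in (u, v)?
Invert the transformation: x = u*cos(α) - v*sin(α), y = u*sin(α) + v*cos(α)
g'_{ij} = (∂x^k/∂x'^i)(∂x^l/∂x'^j) g_{kl}; with g_{kl} = δ_{kl} this is Σ_k (∂x^k/∂x'^i)(∂x^k/∂x'^j).
Jacobian: ∂x/∂u = cos(α), ∂x/∂v = -sin(α), ∂y/∂u = sin(α), ∂y/∂v = cos(α)
g'_{uu} = (cos(α))(cos(α)) + (sin(α))(sin(α)) = 1
g'_{uv} = (cos(α))(-sin(α)) + (sin(α))(cos(α)) = 0
g'_{vv} = (-sin(α))(-sin(α)) + (cos(α))(cos(α)) = 1
g'_{ij} = diag(1, 1)
The Euclidean metric is invariant under rotations.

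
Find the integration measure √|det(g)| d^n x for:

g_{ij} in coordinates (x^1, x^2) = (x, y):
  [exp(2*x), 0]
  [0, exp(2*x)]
det(g) = exp(4*x)
√|det(g)| = exp(2*x)
Volume element: dV = exp(2*x) dx dy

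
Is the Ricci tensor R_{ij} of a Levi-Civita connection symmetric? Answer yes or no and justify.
R_{ij} = R^k_{ikj}; the pair symmetry R_{kilj} = R_{ljki} gives R_{ij} = R_{ji}.
Yes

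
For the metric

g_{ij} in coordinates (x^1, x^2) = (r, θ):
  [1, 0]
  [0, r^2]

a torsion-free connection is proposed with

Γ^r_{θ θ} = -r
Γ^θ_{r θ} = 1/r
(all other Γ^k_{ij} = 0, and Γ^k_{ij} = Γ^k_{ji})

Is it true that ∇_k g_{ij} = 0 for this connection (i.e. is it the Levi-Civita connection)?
Using ∇_k g_{ij} = ∂_k g_{ij} - Γ^m_{ki} g_{mj} - Γ^m_{kj} g_{im}:
e.g. ∇_r g_{θθ} = (2*r) - (r) - (r) = 0
Every component ∇_k g_{ij} vanishes: the connection is metric compatible.
Yes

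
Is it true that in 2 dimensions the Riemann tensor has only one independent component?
The number of independent components is n^2(n^2-1)/12 = 4·3/12 = 1 for n = 2 (e.g. R_{1212}).
Yes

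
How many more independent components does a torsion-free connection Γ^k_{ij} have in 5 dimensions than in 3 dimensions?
Independent components in n dimensions: n × n(n+1)/2 = n^2(n+1)/2.
5D: 5 × 15 = 75
3D: 3 × 6 = 18
Difference = 75 - 18 = 57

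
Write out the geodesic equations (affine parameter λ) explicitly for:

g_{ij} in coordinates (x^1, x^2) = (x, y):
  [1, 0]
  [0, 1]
Geodesic equation: d^2x^k/dλ^2 + Γ^k_{ij} (dx^i/dλ)(dx^j/dλ) = 0.
All Christoffel symbols vanish, so the geodesics are straight lines:
d^2x/dλ^2 = 0
d^2y/dλ^2 = 0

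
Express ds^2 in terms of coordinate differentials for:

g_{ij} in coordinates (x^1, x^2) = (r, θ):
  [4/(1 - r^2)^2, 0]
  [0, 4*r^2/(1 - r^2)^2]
ds^2 = g_{ij} dx^i dx^j; only the non-zero components contribute.
ds^2 = (4/(1 - r^2)^2) dr^2 + (4*r^2/(1 - r^2)^2) dθ^2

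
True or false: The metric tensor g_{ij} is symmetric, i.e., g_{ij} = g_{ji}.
By definition the metric is a symmetric bilinear form, g_{ij} = g_{ji}.
True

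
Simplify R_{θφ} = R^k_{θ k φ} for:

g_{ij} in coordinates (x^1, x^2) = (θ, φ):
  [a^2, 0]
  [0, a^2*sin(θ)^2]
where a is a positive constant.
Non-zero Christoffel symbols (Γ^k_{ij} = Γ^k_{ji}):
Γ^θ_{φ φ} = -sin(2*θ)/2
Γ^φ_{θ φ} = 1/tan(θ)
R^θ_{θ θ φ} = 0 (a repeated index in an antisymmetric pair)
R^φ_{θ φ φ} = 0 (a repeated index in an antisymmetric pair)
R_{θφ} = R^θ_{θ θ φ} + R^φ_{θ φ φ} = (0) + (0) = 0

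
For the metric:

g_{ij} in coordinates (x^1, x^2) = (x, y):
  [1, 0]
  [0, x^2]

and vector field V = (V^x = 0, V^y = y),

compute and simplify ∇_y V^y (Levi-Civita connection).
Non-zero Christoffel symbols:
Γ^x_{y y} = -x
Γ^y_{x y} = 1/x
∇_y V^y = ∂_y V^y + Γ^y_{y j} V^j
  = (1) + (1/x)(0) + (0)(y)
  = 1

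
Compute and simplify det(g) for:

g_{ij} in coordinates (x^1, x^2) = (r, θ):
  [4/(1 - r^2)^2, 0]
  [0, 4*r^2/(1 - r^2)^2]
For a 2×2 metric: det(g) = g_{11}·g_{22} - g_{12}·g_{21}
= (4/(1 - r^2)^2)·(4*r^2/(1 - r^2)^2) - (0)·(0)
= 16*r^2/(1 - r^2)^4 - 0
det(g) = 16*r^2/(1 - r^2)^4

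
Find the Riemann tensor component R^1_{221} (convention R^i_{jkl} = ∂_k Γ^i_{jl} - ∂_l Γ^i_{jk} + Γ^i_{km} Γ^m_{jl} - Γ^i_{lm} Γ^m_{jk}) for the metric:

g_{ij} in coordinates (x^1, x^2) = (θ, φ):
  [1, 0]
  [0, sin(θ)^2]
Non-zero Christoffel symbols (Γ^k_{ij} = Γ^k_{ji}):
Γ^θ_{φ φ} = -sin(2*θ)/2
Γ^φ_{θ φ} = 1/tan(θ)
R^θ_{φ φ θ} = ∂_φ Γ^θ_{φ θ} - ∂_θ Γ^θ_{φ φ} + Γ^θ_{φ m} Γ^m_{φ θ} - Γ^θ_{θ m} Γ^m_{φ φ}
  = (0) - (-cos(2*θ)) + (-cos(θ)^2) - (0) = -sin(θ)^2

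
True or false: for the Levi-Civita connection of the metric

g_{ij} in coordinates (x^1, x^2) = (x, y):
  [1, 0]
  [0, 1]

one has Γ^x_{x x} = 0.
Γ^x_{x x} = (1/2) g^{xx} (∂_x g_{xx} + ∂_x g_{xx} - ∂_x g_{xx}) = (1/2)(1)((0) + (0) - (0)) = 0
This equals the proposed value 0.
True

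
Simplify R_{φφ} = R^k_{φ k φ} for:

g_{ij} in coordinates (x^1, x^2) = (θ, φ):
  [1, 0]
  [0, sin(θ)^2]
Non-zero Christoffel symbols (Γ^k_{ij} = Γ^k_{ji}):
Γ^θ_{φ φ} = -sin(2*θ)/2
Γ^φ_{θ φ} = 1/tan(θ)
R^θ_{φ θ φ} = ∂_θ Γ^θ_{φ φ} - ∂_φ Γ^θ_{φ θ} + Γ^θ_{θ m} Γ^m_{φ φ} - Γ^θ_{φ m} Γ^m_{φ θ}
  = (-cos(2*θ)) - (0) + (0) - (-cos(θ)^2) = sin(θ)^2
R^φ_{φ φ φ} = 0 (a repeated index in an antisymmetric pair)
R_{φφ} = R^θ_{φ θ φ} + R^φ_{φ φ φ} = (sin(θ)^2) + (0) = sin(θ)^2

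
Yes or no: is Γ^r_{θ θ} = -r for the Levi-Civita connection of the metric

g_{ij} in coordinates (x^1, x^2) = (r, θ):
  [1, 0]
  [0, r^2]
Γ^r_{θ θ} = (1/2) g^{rr} (∂_θ g_{rθ} + ∂_θ g_{rθ} - ∂_r g_{θθ}) = (1/2)(1)((0) + (0) - (2*r)) = -r
This equals the proposed value -r.
Yes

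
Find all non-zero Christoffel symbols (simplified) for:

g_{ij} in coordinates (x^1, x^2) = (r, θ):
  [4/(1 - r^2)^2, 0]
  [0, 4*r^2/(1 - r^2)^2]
Using Γ^k_{ij} = (1/2) g^{km} (∂_i g_{mj} + ∂_j g_{mi} - ∂_m g_{ij}); the metric is diagonal, so only the m = k term contributes.
Non-zero symbols (using the symmetry Γ^k_{ij} = Γ^k_{ji}):
Γ^r_{r r} = (1/2) g^{rr} (∂_r g_{rr} + ∂_r g_{rr} - ∂_r g_{rr}) = (1/2)((1 - r^2)^2/4)((16*r/(1 - r^2)^3) + (16*r/(1 - r^2)^3) - (16*r/(1 - r^2)^3)) = 2*r/(1 - r^2)
Γ^r_{θ θ} = (1/2) g^{rr} (∂_θ g_{rθ} + ∂_θ g_{rθ} - ∂_r g_{θθ}) = (1/2)((1 - r^2)^2/4)((0) + (0) - (-8*(r^3 + r)/(r^2 - 1)^3)) = (r^3 + r)/(r^2 - 1)
Γ^θ_{r θ} = (1/2) g^{θθ} (∂_r g_{θθ} + ∂_θ g_{θr} - ∂_θ g_{rθ}) = (1/2)((1 - r^2)^2/(4*r^2))((-8*(r^3 + r)/(r^2 - 1)^3) + (0) - (0)) = (-r^2 - 1)/(r^3 - r)
All other Christoffel symbols are zero.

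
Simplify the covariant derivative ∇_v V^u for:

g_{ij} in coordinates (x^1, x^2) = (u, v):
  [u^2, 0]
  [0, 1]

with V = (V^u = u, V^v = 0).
Non-zero Christoffel symbols:
Γ^u_{u u} = 1/u
∇_v V^u = ∂_v V^u + Γ^u_{v j} V^j
  = (0) + (0)(u) + (0)(0)
  = 0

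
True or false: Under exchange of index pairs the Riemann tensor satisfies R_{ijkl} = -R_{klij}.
The pair-exchange symmetry has a plus sign: R_{ijkl} = +R_{klij}.
False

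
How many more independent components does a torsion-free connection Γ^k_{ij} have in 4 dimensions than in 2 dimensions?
Independent components in n dimensions: n × n(n+1)/2 = n^2(n+1)/2.
4D: 4 × 10 = 40
2D: 2 × 3 = 6
Difference = 40 - 6 = 34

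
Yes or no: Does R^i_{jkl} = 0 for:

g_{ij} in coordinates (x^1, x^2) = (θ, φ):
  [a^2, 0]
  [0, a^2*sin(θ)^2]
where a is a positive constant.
Non-zero Christoffel symbols:
Γ^θ_{φ φ} = -sin(2*θ)/2
Γ^φ_{θ φ} = 1/tan(θ)
Ricci tensor: R_{θθ} = 1, R_{θφ} = 0, R_{φφ} = sin(θ)^2
The Ricci tensor is non-zero, so the Riemann tensor is non-zero: not flat.
No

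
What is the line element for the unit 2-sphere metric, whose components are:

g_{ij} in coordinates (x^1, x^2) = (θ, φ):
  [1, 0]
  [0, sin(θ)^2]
ds^2 = g_{ij} dx^i dx^j; only the non-zero components contribute.
ds^2 = dθ^2 + sin(θ)^2 dφ^2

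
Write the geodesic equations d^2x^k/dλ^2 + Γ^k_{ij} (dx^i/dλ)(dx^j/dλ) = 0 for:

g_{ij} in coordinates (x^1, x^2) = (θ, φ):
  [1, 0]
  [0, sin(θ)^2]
Geodesic equation: d^2x^k/dλ^2 + Γ^k_{ij} (dx^i/dλ)(dx^j/dλ) = 0.
Non-zero Christoffel symbols:
Γ^θ_{φ φ} = -sin(2*θ)/2
Γ^φ_{θ φ} = 1/tan(θ)
Substituting (the symmetric pair Γ^k_{ij}, Γ^k_{ji} combines into a factor 2):
d^2θ/dλ^2 - (sin(2*θ)/2) (dφ/dλ)^2 = 0
d^2φ/dλ^2 + (2/tan(θ)) (dθ/dλ)(dφ/dλ) = 0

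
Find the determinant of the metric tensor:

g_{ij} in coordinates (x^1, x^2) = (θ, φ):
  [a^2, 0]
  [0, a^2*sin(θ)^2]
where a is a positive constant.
For a 2×2 metric: det(g) = g_{11}·g_{22} - g_{12}·g_{21}
= (a^2)·(a^2*sin(θ)^2) - (0)·(0)
= a^4*sin(θ)^2 - 0
det(g) = a^4*sin(θ)^2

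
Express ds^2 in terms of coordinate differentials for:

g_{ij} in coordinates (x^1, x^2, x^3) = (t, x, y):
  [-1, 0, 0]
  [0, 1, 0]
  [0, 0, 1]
ds^2 = g_{ij} dx^i dx^j; only the non-zero components contribute.
ds^2 = -dt^2 + dx^2 + dy^2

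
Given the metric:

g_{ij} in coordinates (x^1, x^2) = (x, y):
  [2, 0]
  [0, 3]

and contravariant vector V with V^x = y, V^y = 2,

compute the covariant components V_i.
V_i = g_{ij} V^j:
V_x = (2)(y) + (0)(2) = 2*y
V_y = (0)(y) + (3)(2) = 6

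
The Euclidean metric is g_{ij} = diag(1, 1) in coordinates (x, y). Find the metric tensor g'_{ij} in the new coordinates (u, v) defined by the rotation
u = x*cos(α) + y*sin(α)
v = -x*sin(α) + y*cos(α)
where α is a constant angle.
Invert the transformation: x = u*cos(α) - v*sin(α), y = u*sin(α) + v*cos(α)
g'_{ij} = (∂x^k/∂x'^i)(∂x^l/∂x'^j) g_{kl}; with g_{kl} = δ_{kl} this is Σ_k (∂x^k/∂x'^i)(∂x^k/∂x'^j).
Jacobian: ∂x/∂u = cos(α), ∂x/∂v = -sin(α), ∂y/∂u = sin(α), ∂y/∂v = cos(α)
g'_{uu} = (cos(α))(cos(α)) + (sin(α))(sin(α)) = 1
g'_{uv} = (cos(α))(-sin(α)) + (sin(α))(cos(α)) = 0
g'_{vv} = (-sin(α))(-sin(α)) + (cos(α))(cos(α)) = 1
g'_{ij} = diag(1, 1)
The Euclidean metric is invariant under rotations.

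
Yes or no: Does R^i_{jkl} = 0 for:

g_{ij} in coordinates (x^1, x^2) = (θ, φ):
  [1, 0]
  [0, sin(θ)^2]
Non-zero Christoffel symbols:
Γ^θ_{φ φ} = -sin(2*θ)/2
Γ^φ_{θ φ} = 1/tan(θ)
Ricci tensor: R_{θθ} = 1, R_{θφ} = 0, R_{φφ} = sin(θ)^2
The Ricci tensor is non-zero, so the Riemann tensor is non-zero: not flat.
No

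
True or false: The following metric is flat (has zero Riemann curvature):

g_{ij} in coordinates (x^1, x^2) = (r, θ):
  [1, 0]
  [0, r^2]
Non-zero Christoffel symbols:
Γ^r_{θ θ} = -r
Γ^θ_{r θ} = 1/r
Ricci tensor: R_{rr} = 0, R_{rθ} = 0, R_{θθ} = 0
All R_{ij} vanish; in 2 dimensions the Riemann tensor is fully determined by the Ricci tensor, so R^i_{jkl} = 0: the metric is flat (curvilinear coordinates on flat space).
True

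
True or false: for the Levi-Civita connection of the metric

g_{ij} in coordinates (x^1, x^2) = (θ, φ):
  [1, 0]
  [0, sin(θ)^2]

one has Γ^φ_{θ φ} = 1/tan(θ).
Γ^φ_{θ φ} = (1/2) g^{φφ} (∂_θ g_{φφ} + ∂_φ g_{φθ} - ∂_φ g_{θφ}) = (1/2)(1/sin(θ)^2)((sin(2*θ)) + (0) - (0)) = 1/tan(θ)
This equals the proposed value 1/tan(θ).
True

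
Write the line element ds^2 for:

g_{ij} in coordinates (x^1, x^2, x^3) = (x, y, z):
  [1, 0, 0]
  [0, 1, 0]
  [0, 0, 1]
ds^2 = g_{ij} dx^i dx^j; only the non-zero components contribute.
ds^2 = dx^2 + dy^2 + dz^2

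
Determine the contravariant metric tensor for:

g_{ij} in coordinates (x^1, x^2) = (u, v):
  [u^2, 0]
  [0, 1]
The metric is diagonal, so g^{ij} is diagonal with entries 1/g_{ii}: diag(1/(u^2), 1).
g^{ij}:
  [1/u^2, 0]
  [0, 1]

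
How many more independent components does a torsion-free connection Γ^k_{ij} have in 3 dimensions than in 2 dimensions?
Independent components in n dimensions: n × n(n+1)/2 = n^2(n+1)/2.
3D: 3 × 6 = 18
2D: 2 × 3 = 6
Difference = 18 - 6 = 12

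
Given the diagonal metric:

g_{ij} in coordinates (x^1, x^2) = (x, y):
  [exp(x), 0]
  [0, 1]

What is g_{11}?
With x^1 = x, x^2 = y, g_{11} = g_{xx} is the row-1, column-1 entry of the matrix.
g_{11} = exp(x)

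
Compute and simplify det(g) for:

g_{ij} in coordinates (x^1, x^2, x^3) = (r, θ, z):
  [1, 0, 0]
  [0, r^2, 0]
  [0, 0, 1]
Diagonal metric: det(g) = g_{11}·g_{22}·g_{33}
= (1)·(r^2)·(1)
det(g) = r^2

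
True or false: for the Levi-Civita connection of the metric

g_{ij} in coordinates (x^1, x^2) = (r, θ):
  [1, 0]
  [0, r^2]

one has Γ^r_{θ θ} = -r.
Γ^r_{θ θ} = (1/2) g^{rr} (∂_θ g_{rθ} + ∂_θ g_{rθ} - ∂_r g_{θθ}) = (1/2)(1)((0) + (0) - (2*r)) = -r
This equals the proposed value -r.
True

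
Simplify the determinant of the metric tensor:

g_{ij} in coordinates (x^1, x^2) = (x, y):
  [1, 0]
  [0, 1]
For a 2×2 metric: det(g) = g_{11}·g_{22} - g_{12}·g_{21}
= (1)·(1) - (0)·(0)
= 1 - 0
det(g) = 1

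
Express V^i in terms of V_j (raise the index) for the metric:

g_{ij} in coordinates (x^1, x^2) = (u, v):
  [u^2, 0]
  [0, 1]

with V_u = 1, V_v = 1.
Inverse metric (diagonal): g^{uu} = 1/u^2, g^{vv} = 1
V^i = g^{ij} V_j:
V^u = (1/u^2)(1) + (0)(1) = 1/u^2
V^v = (0)(1) + (1)(1) = 1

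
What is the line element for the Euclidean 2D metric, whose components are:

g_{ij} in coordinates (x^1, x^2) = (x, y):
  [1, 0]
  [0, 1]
ds^2 = g_{ij} dx^i dx^j; only the non-zero components contribute.
ds^2 = dx^2 + dy^2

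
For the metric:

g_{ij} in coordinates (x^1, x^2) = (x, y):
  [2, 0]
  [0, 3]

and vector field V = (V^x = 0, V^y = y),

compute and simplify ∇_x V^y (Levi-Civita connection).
All Christoffel symbols are zero.
∇_x V^y = ∂_x V^y + Γ^y_{x j} V^j
  = (0) + (0)(0) + (0)(y)
  = 0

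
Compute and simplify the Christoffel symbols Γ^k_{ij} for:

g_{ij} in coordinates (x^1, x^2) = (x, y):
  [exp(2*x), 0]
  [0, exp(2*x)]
Using Γ^k_{ij} = (1/2) g^{km} (∂_i g_{mj} + ∂_j g_{mi} - ∂_m g_{ij}); the metric is diagonal, so only the m = k term contributes.
Non-zero symbols (using the symmetry Γ^k_{ij} = Γ^k_{ji}):
Γ^x_{x x} = (1/2) g^{xx} (∂_x g_{xx} + ∂_x g_{xx} - ∂_x g_{xx}) = (1/2)(exp(-2*x))((2*exp(2*x)) + (2*exp(2*x)) - (2*exp(2*x))) = 1
Γ^x_{y y} = (1/2) g^{xx} (∂_y g_{xy} + ∂_y g_{xy} - ∂_x g_{yy}) = (1/2)(exp(-2*x))((0) + (0) - (2*exp(2*x))) = -1
Γ^y_{x y} = (1/2) g^{yy} (∂_x g_{yy} + ∂_y g_{yx} - ∂_y g_{xy}) = (1/2)(exp(-2*x))((2*exp(2*x)) + (0) - (0)) = 1
All other Christoffel symbols are zero.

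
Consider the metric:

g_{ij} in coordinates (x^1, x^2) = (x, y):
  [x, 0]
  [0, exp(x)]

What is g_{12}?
With x^1 = x, x^2 = y, g_{12} = g_{xy} is the row-1, column-2 entry of the matrix.
g_{12} = 0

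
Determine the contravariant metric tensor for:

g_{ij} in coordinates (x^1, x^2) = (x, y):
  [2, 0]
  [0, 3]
The metric is diagonal, so g^{ij} is diagonal with entries 1/g_{ii}: diag(1/2, 1/3).
g^{ij}:
  [1/2, 0]
  [0, 1/3]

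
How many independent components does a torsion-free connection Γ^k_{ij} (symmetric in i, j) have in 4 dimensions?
Γ^k_{ij} has n choices for the upper index and n(n+1)/2 independent symmetric lower index pairs.
Total = 4 × 4×5/2 = 4 × 10 = 40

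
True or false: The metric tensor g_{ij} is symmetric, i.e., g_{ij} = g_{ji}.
By definition the metric is a symmetric bilinear form, g_{ij} = g_{ji}.
True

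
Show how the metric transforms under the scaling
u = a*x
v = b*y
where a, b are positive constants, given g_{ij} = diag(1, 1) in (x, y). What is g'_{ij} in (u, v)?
Invert the transformation: x = u/a, y = v/b
g'_{ij} = (∂x^k/∂x'^i)(∂x^l/∂x'^j) g_{kl}; with g_{kl} = δ_{kl} this is Σ_k (∂x^k/∂x'^i)(∂x^k/∂x'^j).
Jacobian: ∂x/∂u = 1/a, ∂x/∂v = 0, ∂y/∂u = 0, ∂y/∂v = 1/b
g'_{uu} = (1/a)(1/a) + (0)(0) = 1/a^2
g'_{uv} = (1/a)(0) + (0)(1/b) = 0
g'_{vv} = (0)(0) + (1/b)(1/b) = 1/b^2
g'_{ij} = diag(1/a^2, 1/b^2)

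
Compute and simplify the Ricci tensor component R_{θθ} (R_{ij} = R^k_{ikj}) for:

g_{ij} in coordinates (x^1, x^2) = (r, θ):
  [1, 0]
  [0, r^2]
Non-zero Christoffel symbols (Γ^k_{ij} = Γ^k_{ji}):
Γ^r_{θ θ} = -r
Γ^θ_{r θ} = 1/r
R^r_{θ r θ} = ∂_r Γ^r_{θ θ} - ∂_θ Γ^r_{θ r} + Γ^r_{r m} Γ^m_{θ θ} - Γ^r_{θ m} Γ^m_{θ r}
  = (-1) - (0) + (0) - (-1) = 0
R^θ_{θ θ θ} = 0 (a repeated index in an antisymmetric pair)
R_{θθ} = R^r_{θ r θ} + R^θ_{θ θ θ} = (0) + (0) = 0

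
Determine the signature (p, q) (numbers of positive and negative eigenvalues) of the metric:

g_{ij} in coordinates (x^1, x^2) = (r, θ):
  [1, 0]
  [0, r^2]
The metric is diagonal, so its eigenvalues are the diagonal entries: 1, r^2 (at a generic point, where coordinate-dependent entries are positive).
2 positive, 0 negative.
(2, 0) - Riemannian (positive definite)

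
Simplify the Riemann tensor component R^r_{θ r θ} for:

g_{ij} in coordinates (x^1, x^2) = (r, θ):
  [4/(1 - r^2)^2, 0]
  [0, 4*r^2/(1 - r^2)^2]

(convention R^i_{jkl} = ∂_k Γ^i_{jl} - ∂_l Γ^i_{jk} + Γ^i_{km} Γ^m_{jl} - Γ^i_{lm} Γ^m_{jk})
Non-zero Christoffel symbols (Γ^k_{ij} = Γ^k_{ji}):
Γ^r_{r r} = 2*r/(1 - r^2)
Γ^r_{θ θ} = (r^3 + r)/(r^2 - 1)
Γ^θ_{r θ} = (-r^2 - 1)/(r^3 - r)
R^r_{θ r θ} = ∂_r Γ^r_{θ θ} - ∂_θ Γ^r_{θ r} + Γ^r_{r m} Γ^m_{θ θ} - Γ^r_{θ m} Γ^m_{θ r}
  = ((r^4 - 4*r^2 - 1)/(r^2 - 1)^2) - (0) + (-2*r^2*(r^2 + 1)/(r^2 - 1)^2) - (-(r^2 + 1)^2/(r^2 - 1)^2) = -4*r^2/(r^2 - 1)^2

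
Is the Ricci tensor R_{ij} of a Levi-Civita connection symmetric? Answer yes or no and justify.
R_{ij} = R^k_{ikj}; the pair symmetry R_{kilj} = R_{ljki} gives R_{ij} = R_{ji}.
Yes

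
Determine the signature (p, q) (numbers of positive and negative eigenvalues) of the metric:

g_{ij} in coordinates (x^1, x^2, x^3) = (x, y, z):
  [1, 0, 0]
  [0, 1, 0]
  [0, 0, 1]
The metric is diagonal, so its eigenvalues are the diagonal entries: 1, 1, 1 (at a generic point, where coordinate-dependent entries are positive).
3 positive, 0 negative.
(3, 0) - Riemannian (positive definite)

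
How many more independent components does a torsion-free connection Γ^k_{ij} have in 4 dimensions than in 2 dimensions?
Independent components in n dimensions: n × n(n+1)/2 = n^2(n+1)/2.
4D: 4 × 10 = 40
2D: 2 × 3 = 6
Difference = 40 - 6 = 34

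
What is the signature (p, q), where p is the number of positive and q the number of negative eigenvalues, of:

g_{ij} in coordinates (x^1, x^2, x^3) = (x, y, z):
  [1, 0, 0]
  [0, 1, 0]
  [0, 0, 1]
The metric is diagonal, so its eigenvalues are the diagonal entries: 1, 1, 1 (at a generic point, where coordinate-dependent entries are positive).
3 positive, 0 negative.
(3, 0) - Riemannian (positive definite)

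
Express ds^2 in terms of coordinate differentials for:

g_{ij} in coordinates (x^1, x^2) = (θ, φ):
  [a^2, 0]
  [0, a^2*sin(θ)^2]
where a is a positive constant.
ds^2 = g_{ij} dx^i dx^j; only the non-zero components contribute.
ds^2 = a^2 dθ^2 + a^2*sin(θ)^2 dφ^2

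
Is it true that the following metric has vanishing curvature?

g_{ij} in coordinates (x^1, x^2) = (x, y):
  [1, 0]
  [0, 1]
All metric components are constant, so every Christoffel symbol vanishes and R^i_{jkl} = 0.
Yes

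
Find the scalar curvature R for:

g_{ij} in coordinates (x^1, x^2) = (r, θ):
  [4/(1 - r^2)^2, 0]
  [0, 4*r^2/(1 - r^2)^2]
Non-zero Christoffel symbols (Γ^k_{ij} = Γ^k_{ji}):
Γ^r_{r r} = 2*r/(1 - r^2)
Γ^r_{θ θ} = (r^3 + r)/(r^2 - 1)
Γ^θ_{r θ} = (-r^2 - 1)/(r^3 - r)
Ricci tensor (R_{ij} = R^k_{ikj}): R_{rr} = -4/(r^2 - 1)^2, R_{rθ} = 0, R_{θθ} = -4*r^2/(r^2 - 1)^2
Inverse metric: g^{rr} = (1 - r^2)^2/4, g^{θθ} = (1 - r^2)^2/(4*r^2)
R = g^{ij} R_{ij} = ((1 - r^2)^2/4)(-4/(r^2 - 1)^2) + ((1 - r^2)^2/(4*r^2))(-4*r^2/(r^2 - 1)^2) = -2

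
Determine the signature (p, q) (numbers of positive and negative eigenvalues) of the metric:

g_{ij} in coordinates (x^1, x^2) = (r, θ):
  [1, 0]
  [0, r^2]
The metric is diagonal, so its eigenvalues are the diagonal entries: 1, r^2 (at a generic point, where coordinate-dependent entries are positive).
2 positive, 0 negative.
(2, 0) - Riemannian (positive definite)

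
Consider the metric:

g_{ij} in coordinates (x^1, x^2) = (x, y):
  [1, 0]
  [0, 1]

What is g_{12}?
With x^1 = x, x^2 = y, g_{12} = g_{xy} is the row-1, column-2 entry of the matrix.
g_{12} = 0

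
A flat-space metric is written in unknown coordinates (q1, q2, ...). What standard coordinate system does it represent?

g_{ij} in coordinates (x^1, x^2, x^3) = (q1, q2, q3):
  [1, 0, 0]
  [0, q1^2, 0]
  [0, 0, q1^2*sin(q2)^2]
The line element ds^2 = dq1^2 + q1^2 dq2^2 + q1^2 sin(q2)^2 dq3^2 is dr^2 + r^2 dθ^2 + r^2 sin(θ)^2 dφ^2 with q1 = r, q2 = θ, q3 = φ.
spherical coordinates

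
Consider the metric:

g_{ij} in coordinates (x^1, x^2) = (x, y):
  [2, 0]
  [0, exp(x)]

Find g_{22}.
With x^1 = x, x^2 = y, g_{22} = g_{yy} is the row-2, column-2 entry of the matrix.
g_{22} = exp(x)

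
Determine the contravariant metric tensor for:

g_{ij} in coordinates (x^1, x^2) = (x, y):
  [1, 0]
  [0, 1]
The metric is diagonal, so g^{ij} is diagonal with entries 1/g_{ii}: diag(1, 1).
g^{ij}:
  [1, 0]
  [0, 1]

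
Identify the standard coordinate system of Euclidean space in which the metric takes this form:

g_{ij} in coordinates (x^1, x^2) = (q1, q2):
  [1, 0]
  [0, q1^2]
The line element ds^2 = dq1^2 + q1^2 dq2^2 is dr^2 + r^2 dθ^2 with q1 = r, q2 = θ.
polar coordinates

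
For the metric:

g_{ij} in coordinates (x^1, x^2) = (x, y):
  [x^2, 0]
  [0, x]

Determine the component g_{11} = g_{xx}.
With x^1 = x, x^2 = y, g_{11} = g_{xx} is the row-1, column-1 entry of the matrix.
g_{11} = x^2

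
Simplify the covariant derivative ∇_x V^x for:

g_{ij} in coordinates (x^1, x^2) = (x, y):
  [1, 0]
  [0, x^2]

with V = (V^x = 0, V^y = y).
Non-zero Christoffel symbols:
Γ^x_{y y} = -x
Γ^y_{x y} = 1/x
∇_x V^x = ∂_x V^x + Γ^x_{x j} V^j
  = (0) + (0)(0) + (0)(y)
  = 0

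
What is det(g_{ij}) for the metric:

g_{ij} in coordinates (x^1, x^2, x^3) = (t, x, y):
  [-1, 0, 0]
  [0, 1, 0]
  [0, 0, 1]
Diagonal metric: det(g) = g_{11}·g_{22}·g_{33}
= (-1)·(1)·(1)
det(g) = -1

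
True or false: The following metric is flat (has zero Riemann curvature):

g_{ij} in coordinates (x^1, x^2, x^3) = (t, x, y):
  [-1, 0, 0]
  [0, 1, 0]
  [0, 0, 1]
All metric components are constant, so every Christoffel symbol vanishes and R^i_{jkl} = 0.
True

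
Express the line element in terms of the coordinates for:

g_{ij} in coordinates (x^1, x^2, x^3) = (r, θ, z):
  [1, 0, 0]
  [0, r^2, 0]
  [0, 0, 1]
ds^2 = g_{ij} dx^i dx^j; only the non-zero components contribute.
ds^2 = dr^2 + r^2 dθ^2 + dz^2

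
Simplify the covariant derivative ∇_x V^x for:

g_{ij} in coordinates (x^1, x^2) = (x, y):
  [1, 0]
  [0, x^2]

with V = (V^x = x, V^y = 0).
Non-zero Christoffel symbols:
Γ^x_{y y} = -x
Γ^y_{x y} = 1/x
∇_x V^x = ∂_x V^x + Γ^x_{x j} V^j
  = (1) + (0)(x) + (0)(0)
  = 1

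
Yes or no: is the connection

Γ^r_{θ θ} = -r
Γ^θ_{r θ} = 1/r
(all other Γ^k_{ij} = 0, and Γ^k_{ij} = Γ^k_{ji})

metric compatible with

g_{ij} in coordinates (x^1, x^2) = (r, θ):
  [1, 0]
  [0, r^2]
Using ∇_k g_{ij} = ∂_k g_{ij} - Γ^m_{ki} g_{mj} - Γ^m_{kj} g_{im}:
e.g. ∇_r g_{θθ} = (2*r) - (r) - (r) = 0
Every component ∇_k g_{ij} vanishes: the connection is metric compatible.
Yes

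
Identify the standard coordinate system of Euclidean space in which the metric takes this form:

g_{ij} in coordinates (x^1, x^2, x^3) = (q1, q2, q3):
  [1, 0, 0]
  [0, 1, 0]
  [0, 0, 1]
All components are constant and the metric is the identity, i.e. orthonormal rectilinear coordinates.
Cartesian (3D) coordinates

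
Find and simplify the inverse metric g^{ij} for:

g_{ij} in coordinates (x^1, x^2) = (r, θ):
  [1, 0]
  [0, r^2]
The metric is diagonal, so g^{ij} is diagonal with entries 1/g_{ii}: diag(1, 1/(r^2)).
g^{ij}:
  [1, 0]
  [0, 1/r^2]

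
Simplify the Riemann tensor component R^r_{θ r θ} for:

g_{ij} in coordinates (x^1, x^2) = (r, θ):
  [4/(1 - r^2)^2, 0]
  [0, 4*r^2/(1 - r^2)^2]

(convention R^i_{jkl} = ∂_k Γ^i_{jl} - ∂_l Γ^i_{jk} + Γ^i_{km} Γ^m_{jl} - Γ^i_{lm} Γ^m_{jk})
Non-zero Christoffel symbols (Γ^k_{ij} = Γ^k_{ji}):
Γ^r_{r r} = 2*r/(1 - r^2)
Γ^r_{θ θ} = (r^3 + r)/(r^2 - 1)
Γ^θ_{r θ} = (-r^2 - 1)/(r^3 - r)
R^r_{θ r θ} = ∂_r Γ^r_{θ θ} - ∂_θ Γ^r_{θ r} + Γ^r_{r m} Γ^m_{θ θ} - Γ^r_{θ m} Γ^m_{θ r}
  = ((r^4 - 4*r^2 - 1)/(r^2 - 1)^2) - (0) + (-2*r^2*(r^2 + 1)/(r^2 - 1)^2) - (-(r^2 + 1)^2/(r^2 - 1)^2) = -4*r^2/(r^2 - 1)^2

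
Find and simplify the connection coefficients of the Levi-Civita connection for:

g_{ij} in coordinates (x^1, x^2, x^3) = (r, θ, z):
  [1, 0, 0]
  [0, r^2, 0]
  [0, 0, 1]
Using Γ^k_{ij} = (1/2) g^{km} (∂_i g_{mj} + ∂_j g_{mi} - ∂_m g_{ij}); the metric is diagonal, so only the m = k term contributes.
Non-zero symbols (using the symmetry Γ^k_{ij} = Γ^k_{ji}):
Γ^r_{θ θ} = (1/2) g^{rr} (∂_θ g_{rθ} + ∂_θ g_{rθ} - ∂_r g_{θθ}) = (1/2)(1)((0) + (0) - (2*r)) = -r
Γ^θ_{r θ} = (1/2) g^{θθ} (∂_r g_{θθ} + ∂_θ g_{θr} - ∂_θ g_{rθ}) = (1/2)(1/r^2)((2*r) + (0) - (0)) = 1/r
All other Christoffel symbols are zero.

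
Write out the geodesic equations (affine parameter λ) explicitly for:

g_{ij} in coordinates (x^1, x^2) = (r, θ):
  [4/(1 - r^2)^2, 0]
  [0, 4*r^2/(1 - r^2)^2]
Geodesic equation: d^2x^k/dλ^2 + Γ^k_{ij} (dx^i/dλ)(dx^j/dλ) = 0.
Non-zero Christoffel symbols:
Γ^r_{r r} = 2*r/(1 - r^2)
Γ^r_{θ θ} = (r^3 + r)/(r^2 - 1)
Γ^θ_{r θ} = (-r^2 - 1)/(r^3 - r)
Substituting (the symmetric pair Γ^k_{ij}, Γ^k_{ji} combines into a factor 2):
d^2r/dλ^2 + (2*r/(1 - r^2)) (dr/dλ)^2 + ((r^3 + r)/(r^2 - 1)) (dθ/dλ)^2 = 0
d^2θ/dλ^2 + ((-2*r^2 - 2)/(r^3 - r)) (dr/dλ)(dθ/dλ) = 0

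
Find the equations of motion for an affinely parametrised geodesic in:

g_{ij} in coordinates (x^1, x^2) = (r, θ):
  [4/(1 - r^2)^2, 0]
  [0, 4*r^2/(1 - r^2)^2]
Geodesic equation: d^2x^k/dλ^2 + Γ^k_{ij} (dx^i/dλ)(dx^j/dλ) = 0.
Non-zero Christoffel symbols:
Γ^r_{r r} = 2*r/(1 - r^2)
Γ^r_{θ θ} = (r^3 + r)/(r^2 - 1)
Γ^θ_{r θ} = (-r^2 - 1)/(r^3 - r)
Substituting (the symmetric pair Γ^k_{ij}, Γ^k_{ji} combines into a factor 2):
d^2r/dλ^2 + (2*r/(1 - r^2)) (dr/dλ)^2 + ((r^3 + r)/(r^2 - 1)) (dθ/dλ)^2 = 0
d^2θ/dλ^2 + ((-2*r^2 - 2)/(r^3 - r)) (dr/dλ)(dθ/dλ) = 0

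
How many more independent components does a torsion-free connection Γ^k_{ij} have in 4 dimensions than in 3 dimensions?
Independent components in n dimensions: n × n(n+1)/2 = n^2(n+1)/2.
4D: 4 × 10 = 40
3D: 3 × 6 = 18
Difference = 40 - 18 = 22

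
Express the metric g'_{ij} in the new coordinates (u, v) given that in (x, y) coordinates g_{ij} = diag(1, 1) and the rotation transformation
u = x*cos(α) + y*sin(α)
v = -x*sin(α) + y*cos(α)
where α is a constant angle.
Invert the transformation: x = u*cos(α) - v*sin(α), y = u*sin(α) + v*cos(α)
g'_{ij} = (∂x^k/∂x'^i)(∂x^l/∂x'^j) g_{kl}; with g_{kl} = δ_{kl} this is Σ_k (∂x^k/∂x'^i)(∂x^k/∂x'^j).
Jacobian: ∂x/∂u = cos(α), ∂x/∂v = -sin(α), ∂y/∂u = sin(α), ∂y/∂v = cos(α)
g'_{uu} = (cos(α))(cos(α)) + (sin(α))(sin(α)) = 1
g'_{uv} = (cos(α))(-sin(α)) + (sin(α))(cos(α)) = 0
g'_{vv} = (-sin(α))(-sin(α)) + (cos(α))(cos(α)) = 1
g'_{ij} = diag(1, 1)
The Euclidean metric is invariant under rotations.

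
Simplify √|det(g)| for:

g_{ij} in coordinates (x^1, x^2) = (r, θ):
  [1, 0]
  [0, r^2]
det(g) = r^2
√|det(g)| = r
Volume element: dV = r dr dθ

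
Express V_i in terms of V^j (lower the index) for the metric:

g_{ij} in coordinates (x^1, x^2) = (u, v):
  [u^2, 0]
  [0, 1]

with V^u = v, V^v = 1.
V_i = g_{ij} V^j:
V_u = (u^2)(v) + (0)(1) = u^2*v
V_v = (0)(v) + (1)(1) = 1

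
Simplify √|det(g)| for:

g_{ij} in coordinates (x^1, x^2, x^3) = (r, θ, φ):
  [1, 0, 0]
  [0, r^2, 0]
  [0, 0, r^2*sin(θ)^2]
det(g) = r^4*sin(θ)^2
√|det(g)| = r^2*sin(θ) (taking 0 < θ < π so that |sin(θ)| = sin(θ))
Volume element: dV = r^2*sin(θ) dr dθ dφ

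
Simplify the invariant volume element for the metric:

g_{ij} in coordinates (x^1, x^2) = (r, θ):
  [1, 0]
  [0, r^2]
det(g) = r^2
√|det(g)| = r
Volume element: dV = r dr dθ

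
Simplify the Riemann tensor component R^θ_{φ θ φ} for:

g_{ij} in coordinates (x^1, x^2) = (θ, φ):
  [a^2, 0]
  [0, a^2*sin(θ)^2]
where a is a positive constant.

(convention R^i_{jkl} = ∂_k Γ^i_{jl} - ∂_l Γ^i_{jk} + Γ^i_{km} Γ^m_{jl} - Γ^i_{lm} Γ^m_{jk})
Non-zero Christoffel symbols (Γ^k_{ij} = Γ^k_{ji}):
Γ^θ_{φ φ} = -sin(2*θ)/2
Γ^φ_{θ φ} = 1/tan(θ)
R^θ_{φ θ φ} = ∂_θ Γ^θ_{φ φ} - ∂_φ Γ^θ_{φ θ} + Γ^θ_{θ m} Γ^m_{φ φ} - Γ^θ_{φ m} Γ^m_{φ θ}
  = (-cos(2*θ)) - (0) + (0) - (-cos(θ)^2) = sin(θ)^2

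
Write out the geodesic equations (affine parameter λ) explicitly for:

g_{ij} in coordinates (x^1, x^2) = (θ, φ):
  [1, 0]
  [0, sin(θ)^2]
Geodesic equation: d^2x^k/dλ^2 + Γ^k_{ij} (dx^i/dλ)(dx^j/dλ) = 0.
Non-zero Christoffel symbols:
Γ^θ_{φ φ} = -sin(2*θ)/2
Γ^φ_{θ φ} = 1/tan(θ)
Substituting (the symmetric pair Γ^k_{ij}, Γ^k_{ji} combines into a factor 2):
d^2θ/dλ^2 - (sin(2*θ)/2) (dφ/dλ)^2 = 0
d^2φ/dλ^2 + (2/tan(θ)) (dθ/dλ)(dφ/dλ) = 0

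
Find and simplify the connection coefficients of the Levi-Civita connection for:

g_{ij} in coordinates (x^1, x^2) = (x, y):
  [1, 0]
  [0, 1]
Using Γ^k_{ij} = (1/2) g^{km} (∂_i g_{mj} + ∂_j g_{mi} - ∂_m g_{ij}); the metric is diagonal, so only the m = k term contributes.
Every metric component is constant, so all ∂_m g_{ij} = 0 and every Christoffel symbol vanishes.
All Christoffel symbols are zero.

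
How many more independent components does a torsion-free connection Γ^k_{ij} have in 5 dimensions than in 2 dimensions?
Independent components in n dimensions: n × n(n+1)/2 = n^2(n+1)/2.
5D: 5 × 15 = 75
2D: 2 × 3 = 6
Difference = 75 - 6 = 69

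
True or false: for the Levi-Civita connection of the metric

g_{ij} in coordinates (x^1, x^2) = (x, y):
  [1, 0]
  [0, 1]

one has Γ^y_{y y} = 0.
Γ^y_{y y} = (1/2) g^{yy} (∂_y g_{yy} + ∂_y g_{yy} - ∂_y g_{yy}) = (1/2)(1)((0) + (0) - (0)) = 0
This equals the proposed value 0.
True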